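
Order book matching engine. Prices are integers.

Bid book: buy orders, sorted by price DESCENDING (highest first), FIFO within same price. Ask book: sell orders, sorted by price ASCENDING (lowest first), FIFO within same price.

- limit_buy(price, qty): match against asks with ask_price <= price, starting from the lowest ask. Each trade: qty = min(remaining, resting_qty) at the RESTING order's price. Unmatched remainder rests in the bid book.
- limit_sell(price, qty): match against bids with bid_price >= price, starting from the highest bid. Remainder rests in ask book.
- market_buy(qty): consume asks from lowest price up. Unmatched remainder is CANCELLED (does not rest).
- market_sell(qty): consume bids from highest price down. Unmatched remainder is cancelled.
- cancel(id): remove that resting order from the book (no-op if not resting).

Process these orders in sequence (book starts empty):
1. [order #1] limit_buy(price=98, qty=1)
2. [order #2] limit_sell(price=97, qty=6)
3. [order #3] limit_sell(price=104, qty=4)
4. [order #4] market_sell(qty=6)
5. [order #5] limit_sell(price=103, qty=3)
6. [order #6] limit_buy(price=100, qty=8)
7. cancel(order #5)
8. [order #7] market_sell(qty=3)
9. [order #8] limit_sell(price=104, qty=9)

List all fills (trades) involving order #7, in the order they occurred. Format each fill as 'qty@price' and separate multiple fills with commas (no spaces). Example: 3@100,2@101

After op 1 [order #1] limit_buy(price=98, qty=1): fills=none; bids=[#1:1@98] asks=[-]
After op 2 [order #2] limit_sell(price=97, qty=6): fills=#1x#2:1@98; bids=[-] asks=[#2:5@97]
After op 3 [order #3] limit_sell(price=104, qty=4): fills=none; bids=[-] asks=[#2:5@97 #3:4@104]
After op 4 [order #4] market_sell(qty=6): fills=none; bids=[-] asks=[#2:5@97 #3:4@104]
After op 5 [order #5] limit_sell(price=103, qty=3): fills=none; bids=[-] asks=[#2:5@97 #5:3@103 #3:4@104]
After op 6 [order #6] limit_buy(price=100, qty=8): fills=#6x#2:5@97; bids=[#6:3@100] asks=[#5:3@103 #3:4@104]
After op 7 cancel(order #5): fills=none; bids=[#6:3@100] asks=[#3:4@104]
After op 8 [order #7] market_sell(qty=3): fills=#6x#7:3@100; bids=[-] asks=[#3:4@104]
After op 9 [order #8] limit_sell(price=104, qty=9): fills=none; bids=[-] asks=[#3:4@104 #8:9@104]

Answer: 3@100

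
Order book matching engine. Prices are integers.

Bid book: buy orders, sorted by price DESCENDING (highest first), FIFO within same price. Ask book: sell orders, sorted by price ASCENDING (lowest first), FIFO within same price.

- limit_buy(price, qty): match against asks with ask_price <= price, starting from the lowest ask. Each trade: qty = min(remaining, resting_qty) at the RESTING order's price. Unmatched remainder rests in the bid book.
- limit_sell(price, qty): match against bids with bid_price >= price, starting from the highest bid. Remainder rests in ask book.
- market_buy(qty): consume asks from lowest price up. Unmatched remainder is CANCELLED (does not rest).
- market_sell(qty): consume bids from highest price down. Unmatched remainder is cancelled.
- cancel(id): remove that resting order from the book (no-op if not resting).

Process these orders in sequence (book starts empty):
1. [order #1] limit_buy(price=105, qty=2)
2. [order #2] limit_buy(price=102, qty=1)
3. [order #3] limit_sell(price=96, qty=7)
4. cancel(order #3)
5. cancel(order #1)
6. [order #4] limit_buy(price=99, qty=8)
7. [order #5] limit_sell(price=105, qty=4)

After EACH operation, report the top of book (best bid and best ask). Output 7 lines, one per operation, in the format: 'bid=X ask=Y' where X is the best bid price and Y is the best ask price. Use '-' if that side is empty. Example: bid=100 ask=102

After op 1 [order #1] limit_buy(price=105, qty=2): fills=none; bids=[#1:2@105] asks=[-]
After op 2 [order #2] limit_buy(price=102, qty=1): fills=none; bids=[#1:2@105 #2:1@102] asks=[-]
After op 3 [order #3] limit_sell(price=96, qty=7): fills=#1x#3:2@105 #2x#3:1@102; bids=[-] asks=[#3:4@96]
After op 4 cancel(order #3): fills=none; bids=[-] asks=[-]
After op 5 cancel(order #1): fills=none; bids=[-] asks=[-]
After op 6 [order #4] limit_buy(price=99, qty=8): fills=none; bids=[#4:8@99] asks=[-]
After op 7 [order #5] limit_sell(price=105, qty=4): fills=none; bids=[#4:8@99] asks=[#5:4@105]

Answer: bid=105 ask=-
bid=105 ask=-
bid=- ask=96
bid=- ask=-
bid=- ask=-
bid=99 ask=-
bid=99 ask=105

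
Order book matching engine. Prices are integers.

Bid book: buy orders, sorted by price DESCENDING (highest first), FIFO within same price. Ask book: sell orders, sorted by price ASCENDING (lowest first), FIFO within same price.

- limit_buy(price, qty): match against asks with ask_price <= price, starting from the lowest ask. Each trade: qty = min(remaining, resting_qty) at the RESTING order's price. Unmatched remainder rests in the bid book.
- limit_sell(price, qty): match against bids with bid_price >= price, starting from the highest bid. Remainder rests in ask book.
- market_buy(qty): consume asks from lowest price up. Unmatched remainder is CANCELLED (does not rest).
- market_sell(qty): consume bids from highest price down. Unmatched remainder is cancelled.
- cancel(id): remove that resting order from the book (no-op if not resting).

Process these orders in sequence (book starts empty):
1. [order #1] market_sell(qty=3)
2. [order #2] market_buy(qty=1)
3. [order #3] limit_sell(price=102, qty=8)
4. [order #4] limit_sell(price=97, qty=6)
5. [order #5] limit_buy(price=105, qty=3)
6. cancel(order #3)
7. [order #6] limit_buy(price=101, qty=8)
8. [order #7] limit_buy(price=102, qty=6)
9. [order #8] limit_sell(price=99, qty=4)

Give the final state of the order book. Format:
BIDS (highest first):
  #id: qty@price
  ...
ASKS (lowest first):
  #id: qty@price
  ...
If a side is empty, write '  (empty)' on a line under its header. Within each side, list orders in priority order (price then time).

Answer: BIDS (highest first):
  #7: 2@102
  #6: 5@101
ASKS (lowest first):
  (empty)

Derivation:
After op 1 [order #1] market_sell(qty=3): fills=none; bids=[-] asks=[-]
After op 2 [order #2] market_buy(qty=1): fills=none; bids=[-] asks=[-]
After op 3 [order #3] limit_sell(price=102, qty=8): fills=none; bids=[-] asks=[#3:8@102]
After op 4 [order #4] limit_sell(price=97, qty=6): fills=none; bids=[-] asks=[#4:6@97 #3:8@102]
After op 5 [order #5] limit_buy(price=105, qty=3): fills=#5x#4:3@97; bids=[-] asks=[#4:3@97 #3:8@102]
After op 6 cancel(order #3): fills=none; bids=[-] asks=[#4:3@97]
After op 7 [order #6] limit_buy(price=101, qty=8): fills=#6x#4:3@97; bids=[#6:5@101] asks=[-]
After op 8 [order #7] limit_buy(price=102, qty=6): fills=none; bids=[#7:6@102 #6:5@101] asks=[-]
After op 9 [order #8] limit_sell(price=99, qty=4): fills=#7x#8:4@102; bids=[#7:2@102 #6:5@101] asks=[-]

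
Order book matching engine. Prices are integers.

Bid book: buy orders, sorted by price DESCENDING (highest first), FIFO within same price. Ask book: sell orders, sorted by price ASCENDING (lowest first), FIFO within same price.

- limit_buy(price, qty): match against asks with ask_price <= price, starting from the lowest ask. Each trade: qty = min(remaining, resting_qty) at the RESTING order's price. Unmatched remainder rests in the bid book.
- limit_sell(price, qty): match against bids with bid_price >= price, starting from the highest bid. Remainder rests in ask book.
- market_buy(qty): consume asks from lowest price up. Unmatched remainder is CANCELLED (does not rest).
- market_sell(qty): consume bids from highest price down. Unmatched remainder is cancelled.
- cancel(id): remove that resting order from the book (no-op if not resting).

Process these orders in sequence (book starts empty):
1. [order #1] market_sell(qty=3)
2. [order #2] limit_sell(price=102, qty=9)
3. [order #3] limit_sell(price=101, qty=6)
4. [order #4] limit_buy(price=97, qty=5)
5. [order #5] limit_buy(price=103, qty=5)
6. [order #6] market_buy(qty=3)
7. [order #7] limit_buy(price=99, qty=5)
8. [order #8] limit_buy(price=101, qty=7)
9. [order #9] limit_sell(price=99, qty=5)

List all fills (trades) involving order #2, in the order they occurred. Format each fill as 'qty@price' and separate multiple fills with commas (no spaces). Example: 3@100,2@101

After op 1 [order #1] market_sell(qty=3): fills=none; bids=[-] asks=[-]
After op 2 [order #2] limit_sell(price=102, qty=9): fills=none; bids=[-] asks=[#2:9@102]
After op 3 [order #3] limit_sell(price=101, qty=6): fills=none; bids=[-] asks=[#3:6@101 #2:9@102]
After op 4 [order #4] limit_buy(price=97, qty=5): fills=none; bids=[#4:5@97] asks=[#3:6@101 #2:9@102]
After op 5 [order #5] limit_buy(price=103, qty=5): fills=#5x#3:5@101; bids=[#4:5@97] asks=[#3:1@101 #2:9@102]
After op 6 [order #6] market_buy(qty=3): fills=#6x#3:1@101 #6x#2:2@102; bids=[#4:5@97] asks=[#2:7@102]
After op 7 [order #7] limit_buy(price=99, qty=5): fills=none; bids=[#7:5@99 #4:5@97] asks=[#2:7@102]
After op 8 [order #8] limit_buy(price=101, qty=7): fills=none; bids=[#8:7@101 #7:5@99 #4:5@97] asks=[#2:7@102]
After op 9 [order #9] limit_sell(price=99, qty=5): fills=#8x#9:5@101; bids=[#8:2@101 #7:5@99 #4:5@97] asks=[#2:7@102]

Answer: 2@102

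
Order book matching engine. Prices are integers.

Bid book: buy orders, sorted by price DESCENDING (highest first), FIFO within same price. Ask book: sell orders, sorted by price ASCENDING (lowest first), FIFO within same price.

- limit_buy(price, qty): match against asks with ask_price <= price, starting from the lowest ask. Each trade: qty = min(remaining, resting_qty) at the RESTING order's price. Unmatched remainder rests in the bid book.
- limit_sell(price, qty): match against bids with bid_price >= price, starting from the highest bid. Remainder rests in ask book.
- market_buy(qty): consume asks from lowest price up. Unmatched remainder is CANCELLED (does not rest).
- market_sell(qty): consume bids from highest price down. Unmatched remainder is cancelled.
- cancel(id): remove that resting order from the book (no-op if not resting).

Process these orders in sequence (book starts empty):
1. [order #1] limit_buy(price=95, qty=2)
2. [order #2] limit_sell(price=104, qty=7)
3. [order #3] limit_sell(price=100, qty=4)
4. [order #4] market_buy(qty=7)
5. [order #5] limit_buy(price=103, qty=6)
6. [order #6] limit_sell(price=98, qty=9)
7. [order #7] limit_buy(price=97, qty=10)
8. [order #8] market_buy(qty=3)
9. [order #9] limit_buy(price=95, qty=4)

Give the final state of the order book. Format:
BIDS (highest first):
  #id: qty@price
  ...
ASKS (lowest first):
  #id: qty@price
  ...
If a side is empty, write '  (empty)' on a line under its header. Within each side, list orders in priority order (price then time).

After op 1 [order #1] limit_buy(price=95, qty=2): fills=none; bids=[#1:2@95] asks=[-]
After op 2 [order #2] limit_sell(price=104, qty=7): fills=none; bids=[#1:2@95] asks=[#2:7@104]
After op 3 [order #3] limit_sell(price=100, qty=4): fills=none; bids=[#1:2@95] asks=[#3:4@100 #2:7@104]
After op 4 [order #4] market_buy(qty=7): fills=#4x#3:4@100 #4x#2:3@104; bids=[#1:2@95] asks=[#2:4@104]
After op 5 [order #5] limit_buy(price=103, qty=6): fills=none; bids=[#5:6@103 #1:2@95] asks=[#2:4@104]
After op 6 [order #6] limit_sell(price=98, qty=9): fills=#5x#6:6@103; bids=[#1:2@95] asks=[#6:3@98 #2:4@104]
After op 7 [order #7] limit_buy(price=97, qty=10): fills=none; bids=[#7:10@97 #1:2@95] asks=[#6:3@98 #2:4@104]
After op 8 [order #8] market_buy(qty=3): fills=#8x#6:3@98; bids=[#7:10@97 #1:2@95] asks=[#2:4@104]
After op 9 [order #9] limit_buy(price=95, qty=4): fills=none; bids=[#7:10@97 #1:2@95 #9:4@95] asks=[#2:4@104]

Answer: BIDS (highest first):
  #7: 10@97
  #1: 2@95
  #9: 4@95
ASKS (lowest first):
  #2: 4@104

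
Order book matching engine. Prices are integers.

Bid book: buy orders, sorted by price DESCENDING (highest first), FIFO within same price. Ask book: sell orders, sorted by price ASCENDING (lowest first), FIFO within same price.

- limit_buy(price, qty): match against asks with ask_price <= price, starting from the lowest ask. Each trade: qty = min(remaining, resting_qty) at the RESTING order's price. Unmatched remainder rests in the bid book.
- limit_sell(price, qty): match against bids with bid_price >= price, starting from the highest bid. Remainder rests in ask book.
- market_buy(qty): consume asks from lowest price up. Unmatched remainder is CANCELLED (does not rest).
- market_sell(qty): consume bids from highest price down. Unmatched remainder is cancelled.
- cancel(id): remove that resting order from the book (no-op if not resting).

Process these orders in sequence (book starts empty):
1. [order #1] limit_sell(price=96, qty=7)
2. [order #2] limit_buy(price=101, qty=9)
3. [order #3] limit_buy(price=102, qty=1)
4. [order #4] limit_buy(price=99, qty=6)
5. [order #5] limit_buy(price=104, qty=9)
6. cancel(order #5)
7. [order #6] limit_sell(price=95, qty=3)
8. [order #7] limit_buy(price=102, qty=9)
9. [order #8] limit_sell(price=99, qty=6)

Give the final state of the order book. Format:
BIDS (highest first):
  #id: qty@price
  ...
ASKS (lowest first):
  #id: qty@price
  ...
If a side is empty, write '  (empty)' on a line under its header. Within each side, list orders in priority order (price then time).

After op 1 [order #1] limit_sell(price=96, qty=7): fills=none; bids=[-] asks=[#1:7@96]
After op 2 [order #2] limit_buy(price=101, qty=9): fills=#2x#1:7@96; bids=[#2:2@101] asks=[-]
After op 3 [order #3] limit_buy(price=102, qty=1): fills=none; bids=[#3:1@102 #2:2@101] asks=[-]
After op 4 [order #4] limit_buy(price=99, qty=6): fills=none; bids=[#3:1@102 #2:2@101 #4:6@99] asks=[-]
After op 5 [order #5] limit_buy(price=104, qty=9): fills=none; bids=[#5:9@104 #3:1@102 #2:2@101 #4:6@99] asks=[-]
After op 6 cancel(order #5): fills=none; bids=[#3:1@102 #2:2@101 #4:6@99] asks=[-]
After op 7 [order #6] limit_sell(price=95, qty=3): fills=#3x#6:1@102 #2x#6:2@101; bids=[#4:6@99] asks=[-]
After op 8 [order #7] limit_buy(price=102, qty=9): fills=none; bids=[#7:9@102 #4:6@99] asks=[-]
After op 9 [order #8] limit_sell(price=99, qty=6): fills=#7x#8:6@102; bids=[#7:3@102 #4:6@99] asks=[-]

Answer: BIDS (highest first):
  #7: 3@102
  #4: 6@99
ASKS (lowest first):
  (empty)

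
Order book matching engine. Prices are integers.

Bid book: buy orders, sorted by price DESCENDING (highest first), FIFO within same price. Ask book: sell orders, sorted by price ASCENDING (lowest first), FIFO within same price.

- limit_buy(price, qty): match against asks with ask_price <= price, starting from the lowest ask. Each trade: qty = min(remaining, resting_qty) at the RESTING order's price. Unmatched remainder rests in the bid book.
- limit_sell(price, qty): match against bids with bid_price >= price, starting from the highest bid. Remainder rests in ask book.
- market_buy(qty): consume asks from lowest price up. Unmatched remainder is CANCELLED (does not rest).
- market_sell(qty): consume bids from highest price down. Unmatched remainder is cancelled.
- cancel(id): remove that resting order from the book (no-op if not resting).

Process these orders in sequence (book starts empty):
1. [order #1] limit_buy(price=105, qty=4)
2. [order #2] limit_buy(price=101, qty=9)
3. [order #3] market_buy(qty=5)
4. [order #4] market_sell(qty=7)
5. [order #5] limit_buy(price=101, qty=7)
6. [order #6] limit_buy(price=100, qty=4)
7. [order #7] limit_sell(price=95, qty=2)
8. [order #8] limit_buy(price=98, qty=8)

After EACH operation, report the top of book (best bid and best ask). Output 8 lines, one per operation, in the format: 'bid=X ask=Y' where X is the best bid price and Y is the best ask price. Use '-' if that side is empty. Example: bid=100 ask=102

After op 1 [order #1] limit_buy(price=105, qty=4): fills=none; bids=[#1:4@105] asks=[-]
After op 2 [order #2] limit_buy(price=101, qty=9): fills=none; bids=[#1:4@105 #2:9@101] asks=[-]
After op 3 [order #3] market_buy(qty=5): fills=none; bids=[#1:4@105 #2:9@101] asks=[-]
After op 4 [order #4] market_sell(qty=7): fills=#1x#4:4@105 #2x#4:3@101; bids=[#2:6@101] asks=[-]
After op 5 [order #5] limit_buy(price=101, qty=7): fills=none; bids=[#2:6@101 #5:7@101] asks=[-]
After op 6 [order #6] limit_buy(price=100, qty=4): fills=none; bids=[#2:6@101 #5:7@101 #6:4@100] asks=[-]
After op 7 [order #7] limit_sell(price=95, qty=2): fills=#2x#7:2@101; bids=[#2:4@101 #5:7@101 #6:4@100] asks=[-]
After op 8 [order #8] limit_buy(price=98, qty=8): fills=none; bids=[#2:4@101 #5:7@101 #6:4@100 #8:8@98] asks=[-]

Answer: bid=105 ask=-
bid=105 ask=-
bid=105 ask=-
bid=101 ask=-
bid=101 ask=-
bid=101 ask=-
bid=101 ask=-
bid=101 ask=-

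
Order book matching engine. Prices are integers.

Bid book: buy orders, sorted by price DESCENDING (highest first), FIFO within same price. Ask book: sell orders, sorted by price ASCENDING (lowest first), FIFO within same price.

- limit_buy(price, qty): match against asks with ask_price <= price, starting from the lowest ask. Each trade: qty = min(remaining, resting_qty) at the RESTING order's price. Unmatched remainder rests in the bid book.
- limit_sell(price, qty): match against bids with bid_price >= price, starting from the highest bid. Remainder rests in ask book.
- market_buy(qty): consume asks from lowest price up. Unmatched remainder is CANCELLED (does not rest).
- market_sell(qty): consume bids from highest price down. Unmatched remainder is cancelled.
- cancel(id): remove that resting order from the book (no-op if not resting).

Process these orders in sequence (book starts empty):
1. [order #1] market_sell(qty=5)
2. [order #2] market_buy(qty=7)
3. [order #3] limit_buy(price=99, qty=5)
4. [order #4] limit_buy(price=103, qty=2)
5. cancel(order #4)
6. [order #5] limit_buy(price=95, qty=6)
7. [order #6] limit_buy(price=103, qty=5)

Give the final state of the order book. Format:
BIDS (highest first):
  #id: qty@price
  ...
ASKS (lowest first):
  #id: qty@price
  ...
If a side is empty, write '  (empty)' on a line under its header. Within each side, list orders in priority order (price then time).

Answer: BIDS (highest first):
  #6: 5@103
  #3: 5@99
  #5: 6@95
ASKS (lowest first):
  (empty)

Derivation:
After op 1 [order #1] market_sell(qty=5): fills=none; bids=[-] asks=[-]
After op 2 [order #2] market_buy(qty=7): fills=none; bids=[-] asks=[-]
After op 3 [order #3] limit_buy(price=99, qty=5): fills=none; bids=[#3:5@99] asks=[-]
After op 4 [order #4] limit_buy(price=103, qty=2): fills=none; bids=[#4:2@103 #3:5@99] asks=[-]
After op 5 cancel(order #4): fills=none; bids=[#3:5@99] asks=[-]
After op 6 [order #5] limit_buy(price=95, qty=6): fills=none; bids=[#3:5@99 #5:6@95] asks=[-]
After op 7 [order #6] limit_buy(price=103, qty=5): fills=none; bids=[#6:5@103 #3:5@99 #5:6@95] asks=[-]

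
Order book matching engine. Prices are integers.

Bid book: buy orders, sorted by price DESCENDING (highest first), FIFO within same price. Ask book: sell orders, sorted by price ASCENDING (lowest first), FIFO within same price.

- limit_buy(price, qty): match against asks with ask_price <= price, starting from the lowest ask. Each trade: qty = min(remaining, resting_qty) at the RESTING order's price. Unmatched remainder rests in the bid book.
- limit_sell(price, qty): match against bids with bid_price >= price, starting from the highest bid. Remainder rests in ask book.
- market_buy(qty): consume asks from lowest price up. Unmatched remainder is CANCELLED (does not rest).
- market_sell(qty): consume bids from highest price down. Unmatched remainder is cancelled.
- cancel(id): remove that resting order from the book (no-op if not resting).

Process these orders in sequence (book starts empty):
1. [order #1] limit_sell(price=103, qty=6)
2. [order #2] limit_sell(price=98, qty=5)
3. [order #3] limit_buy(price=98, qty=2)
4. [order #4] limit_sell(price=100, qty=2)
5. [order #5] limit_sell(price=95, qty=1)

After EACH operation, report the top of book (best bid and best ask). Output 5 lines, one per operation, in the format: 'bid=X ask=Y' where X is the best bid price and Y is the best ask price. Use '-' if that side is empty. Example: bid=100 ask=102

Answer: bid=- ask=103
bid=- ask=98
bid=- ask=98
bid=- ask=98
bid=- ask=95

Derivation:
After op 1 [order #1] limit_sell(price=103, qty=6): fills=none; bids=[-] asks=[#1:6@103]
After op 2 [order #2] limit_sell(price=98, qty=5): fills=none; bids=[-] asks=[#2:5@98 #1:6@103]
After op 3 [order #3] limit_buy(price=98, qty=2): fills=#3x#2:2@98; bids=[-] asks=[#2:3@98 #1:6@103]
After op 4 [order #4] limit_sell(price=100, qty=2): fills=none; bids=[-] asks=[#2:3@98 #4:2@100 #1:6@103]
After op 5 [order #5] limit_sell(price=95, qty=1): fills=none; bids=[-] asks=[#5:1@95 #2:3@98 #4:2@100 #1:6@103]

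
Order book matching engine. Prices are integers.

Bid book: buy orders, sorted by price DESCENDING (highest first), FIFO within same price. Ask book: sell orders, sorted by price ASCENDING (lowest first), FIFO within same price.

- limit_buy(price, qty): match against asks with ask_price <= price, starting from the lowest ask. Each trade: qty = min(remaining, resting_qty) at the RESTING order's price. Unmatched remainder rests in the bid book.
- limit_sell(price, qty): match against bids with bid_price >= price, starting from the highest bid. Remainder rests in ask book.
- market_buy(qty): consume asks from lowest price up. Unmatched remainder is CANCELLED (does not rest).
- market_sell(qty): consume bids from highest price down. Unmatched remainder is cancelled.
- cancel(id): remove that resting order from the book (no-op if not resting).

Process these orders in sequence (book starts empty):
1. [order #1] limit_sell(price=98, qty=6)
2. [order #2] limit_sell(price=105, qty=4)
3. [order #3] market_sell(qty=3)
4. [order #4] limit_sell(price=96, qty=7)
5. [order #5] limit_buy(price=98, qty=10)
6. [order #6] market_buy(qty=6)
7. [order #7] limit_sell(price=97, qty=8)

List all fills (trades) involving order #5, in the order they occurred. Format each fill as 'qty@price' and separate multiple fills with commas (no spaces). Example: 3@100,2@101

After op 1 [order #1] limit_sell(price=98, qty=6): fills=none; bids=[-] asks=[#1:6@98]
After op 2 [order #2] limit_sell(price=105, qty=4): fills=none; bids=[-] asks=[#1:6@98 #2:4@105]
After op 3 [order #3] market_sell(qty=3): fills=none; bids=[-] asks=[#1:6@98 #2:4@105]
After op 4 [order #4] limit_sell(price=96, qty=7): fills=none; bids=[-] asks=[#4:7@96 #1:6@98 #2:4@105]
After op 5 [order #5] limit_buy(price=98, qty=10): fills=#5x#4:7@96 #5x#1:3@98; bids=[-] asks=[#1:3@98 #2:4@105]
After op 6 [order #6] market_buy(qty=6): fills=#6x#1:3@98 #6x#2:3@105; bids=[-] asks=[#2:1@105]
After op 7 [order #7] limit_sell(price=97, qty=8): fills=none; bids=[-] asks=[#7:8@97 #2:1@105]

Answer: 7@96,3@98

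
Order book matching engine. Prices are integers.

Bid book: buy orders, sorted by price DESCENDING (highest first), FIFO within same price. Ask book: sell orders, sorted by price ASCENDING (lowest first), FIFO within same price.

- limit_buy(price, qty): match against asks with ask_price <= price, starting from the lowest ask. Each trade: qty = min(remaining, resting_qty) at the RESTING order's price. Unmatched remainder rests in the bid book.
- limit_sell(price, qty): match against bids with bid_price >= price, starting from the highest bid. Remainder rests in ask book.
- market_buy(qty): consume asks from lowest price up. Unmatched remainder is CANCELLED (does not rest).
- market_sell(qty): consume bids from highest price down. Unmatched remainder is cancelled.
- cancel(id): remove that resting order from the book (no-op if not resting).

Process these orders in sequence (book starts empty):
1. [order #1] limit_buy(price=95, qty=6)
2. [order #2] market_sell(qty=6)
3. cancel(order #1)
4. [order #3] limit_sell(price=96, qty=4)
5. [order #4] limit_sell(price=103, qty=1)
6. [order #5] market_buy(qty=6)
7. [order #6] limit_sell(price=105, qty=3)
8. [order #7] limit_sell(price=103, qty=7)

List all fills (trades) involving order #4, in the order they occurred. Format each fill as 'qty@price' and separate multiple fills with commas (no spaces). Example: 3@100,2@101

Answer: 1@103

Derivation:
After op 1 [order #1] limit_buy(price=95, qty=6): fills=none; bids=[#1:6@95] asks=[-]
After op 2 [order #2] market_sell(qty=6): fills=#1x#2:6@95; bids=[-] asks=[-]
After op 3 cancel(order #1): fills=none; bids=[-] asks=[-]
After op 4 [order #3] limit_sell(price=96, qty=4): fills=none; bids=[-] asks=[#3:4@96]
After op 5 [order #4] limit_sell(price=103, qty=1): fills=none; bids=[-] asks=[#3:4@96 #4:1@103]
After op 6 [order #5] market_buy(qty=6): fills=#5x#3:4@96 #5x#4:1@103; bids=[-] asks=[-]
After op 7 [order #6] limit_sell(price=105, qty=3): fills=none; bids=[-] asks=[#6:3@105]
After op 8 [order #7] limit_sell(price=103, qty=7): fills=none; bids=[-] asks=[#7:7@103 #6:3@105]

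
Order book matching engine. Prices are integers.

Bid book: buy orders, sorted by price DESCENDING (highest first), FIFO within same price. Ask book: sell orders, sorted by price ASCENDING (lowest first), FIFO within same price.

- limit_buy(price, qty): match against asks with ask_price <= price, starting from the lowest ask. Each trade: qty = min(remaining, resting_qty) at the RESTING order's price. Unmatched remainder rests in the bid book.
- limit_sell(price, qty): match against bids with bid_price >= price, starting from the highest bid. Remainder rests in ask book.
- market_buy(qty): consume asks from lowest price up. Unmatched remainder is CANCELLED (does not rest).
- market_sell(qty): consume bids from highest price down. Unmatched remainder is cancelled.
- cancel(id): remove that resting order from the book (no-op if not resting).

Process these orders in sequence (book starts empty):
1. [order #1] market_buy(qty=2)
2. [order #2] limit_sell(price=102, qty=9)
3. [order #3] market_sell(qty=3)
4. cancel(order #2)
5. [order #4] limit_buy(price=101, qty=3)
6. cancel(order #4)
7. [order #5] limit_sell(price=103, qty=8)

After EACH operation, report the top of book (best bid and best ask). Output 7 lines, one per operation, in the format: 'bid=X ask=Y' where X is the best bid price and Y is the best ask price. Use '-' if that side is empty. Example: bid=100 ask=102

Answer: bid=- ask=-
bid=- ask=102
bid=- ask=102
bid=- ask=-
bid=101 ask=-
bid=- ask=-
bid=- ask=103

Derivation:
After op 1 [order #1] market_buy(qty=2): fills=none; bids=[-] asks=[-]
After op 2 [order #2] limit_sell(price=102, qty=9): fills=none; bids=[-] asks=[#2:9@102]
After op 3 [order #3] market_sell(qty=3): fills=none; bids=[-] asks=[#2:9@102]
After op 4 cancel(order #2): fills=none; bids=[-] asks=[-]
After op 5 [order #4] limit_buy(price=101, qty=3): fills=none; bids=[#4:3@101] asks=[-]
After op 6 cancel(order #4): fills=none; bids=[-] asks=[-]
After op 7 [order #5] limit_sell(price=103, qty=8): fills=none; bids=[-] asks=[#5:8@103]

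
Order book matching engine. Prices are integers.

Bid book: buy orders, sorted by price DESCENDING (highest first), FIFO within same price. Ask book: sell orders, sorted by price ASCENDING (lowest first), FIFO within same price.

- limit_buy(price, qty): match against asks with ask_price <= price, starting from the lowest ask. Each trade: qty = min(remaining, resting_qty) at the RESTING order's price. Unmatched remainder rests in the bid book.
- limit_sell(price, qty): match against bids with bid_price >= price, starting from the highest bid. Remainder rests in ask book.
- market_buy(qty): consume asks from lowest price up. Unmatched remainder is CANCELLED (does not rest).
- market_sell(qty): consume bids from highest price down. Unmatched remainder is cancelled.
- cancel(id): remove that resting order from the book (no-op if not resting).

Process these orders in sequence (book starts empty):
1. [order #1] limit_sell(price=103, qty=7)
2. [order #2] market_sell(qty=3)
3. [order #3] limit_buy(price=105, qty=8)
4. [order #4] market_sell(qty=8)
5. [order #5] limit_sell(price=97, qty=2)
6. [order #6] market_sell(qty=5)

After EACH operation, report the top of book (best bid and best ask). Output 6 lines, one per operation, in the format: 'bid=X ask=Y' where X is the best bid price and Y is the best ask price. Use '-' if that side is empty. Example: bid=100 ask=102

Answer: bid=- ask=103
bid=- ask=103
bid=105 ask=-
bid=- ask=-
bid=- ask=97
bid=- ask=97

Derivation:
After op 1 [order #1] limit_sell(price=103, qty=7): fills=none; bids=[-] asks=[#1:7@103]
After op 2 [order #2] market_sell(qty=3): fills=none; bids=[-] asks=[#1:7@103]
After op 3 [order #3] limit_buy(price=105, qty=8): fills=#3x#1:7@103; bids=[#3:1@105] asks=[-]
After op 4 [order #4] market_sell(qty=8): fills=#3x#4:1@105; bids=[-] asks=[-]
After op 5 [order #5] limit_sell(price=97, qty=2): fills=none; bids=[-] asks=[#5:2@97]
After op 6 [order #6] market_sell(qty=5): fills=none; bids=[-] asks=[#5:2@97]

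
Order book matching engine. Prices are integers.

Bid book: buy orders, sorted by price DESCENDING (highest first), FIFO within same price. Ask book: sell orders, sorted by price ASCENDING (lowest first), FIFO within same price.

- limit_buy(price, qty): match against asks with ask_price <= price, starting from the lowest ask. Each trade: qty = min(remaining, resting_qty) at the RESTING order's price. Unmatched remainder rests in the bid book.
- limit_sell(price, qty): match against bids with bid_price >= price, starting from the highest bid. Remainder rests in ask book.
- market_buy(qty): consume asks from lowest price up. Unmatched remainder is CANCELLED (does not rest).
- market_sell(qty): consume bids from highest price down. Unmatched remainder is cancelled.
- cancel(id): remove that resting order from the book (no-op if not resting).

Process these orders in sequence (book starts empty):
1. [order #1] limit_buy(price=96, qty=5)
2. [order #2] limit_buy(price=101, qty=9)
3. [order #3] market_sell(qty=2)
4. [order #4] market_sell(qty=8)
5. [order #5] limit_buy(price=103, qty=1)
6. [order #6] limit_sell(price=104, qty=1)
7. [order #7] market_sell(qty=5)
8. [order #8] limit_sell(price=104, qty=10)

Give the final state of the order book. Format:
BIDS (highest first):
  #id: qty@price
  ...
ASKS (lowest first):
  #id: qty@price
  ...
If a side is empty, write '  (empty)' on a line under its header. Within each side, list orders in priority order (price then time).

Answer: BIDS (highest first):
  (empty)
ASKS (lowest first):
  #6: 1@104
  #8: 10@104

Derivation:
After op 1 [order #1] limit_buy(price=96, qty=5): fills=none; bids=[#1:5@96] asks=[-]
After op 2 [order #2] limit_buy(price=101, qty=9): fills=none; bids=[#2:9@101 #1:5@96] asks=[-]
After op 3 [order #3] market_sell(qty=2): fills=#2x#3:2@101; bids=[#2:7@101 #1:5@96] asks=[-]
After op 4 [order #4] market_sell(qty=8): fills=#2x#4:7@101 #1x#4:1@96; bids=[#1:4@96] asks=[-]
After op 5 [order #5] limit_buy(price=103, qty=1): fills=none; bids=[#5:1@103 #1:4@96] asks=[-]
After op 6 [order #6] limit_sell(price=104, qty=1): fills=none; bids=[#5:1@103 #1:4@96] asks=[#6:1@104]
After op 7 [order #7] market_sell(qty=5): fills=#5x#7:1@103 #1x#7:4@96; bids=[-] asks=[#6:1@104]
After op 8 [order #8] limit_sell(price=104, qty=10): fills=none; bids=[-] asks=[#6:1@104 #8:10@104]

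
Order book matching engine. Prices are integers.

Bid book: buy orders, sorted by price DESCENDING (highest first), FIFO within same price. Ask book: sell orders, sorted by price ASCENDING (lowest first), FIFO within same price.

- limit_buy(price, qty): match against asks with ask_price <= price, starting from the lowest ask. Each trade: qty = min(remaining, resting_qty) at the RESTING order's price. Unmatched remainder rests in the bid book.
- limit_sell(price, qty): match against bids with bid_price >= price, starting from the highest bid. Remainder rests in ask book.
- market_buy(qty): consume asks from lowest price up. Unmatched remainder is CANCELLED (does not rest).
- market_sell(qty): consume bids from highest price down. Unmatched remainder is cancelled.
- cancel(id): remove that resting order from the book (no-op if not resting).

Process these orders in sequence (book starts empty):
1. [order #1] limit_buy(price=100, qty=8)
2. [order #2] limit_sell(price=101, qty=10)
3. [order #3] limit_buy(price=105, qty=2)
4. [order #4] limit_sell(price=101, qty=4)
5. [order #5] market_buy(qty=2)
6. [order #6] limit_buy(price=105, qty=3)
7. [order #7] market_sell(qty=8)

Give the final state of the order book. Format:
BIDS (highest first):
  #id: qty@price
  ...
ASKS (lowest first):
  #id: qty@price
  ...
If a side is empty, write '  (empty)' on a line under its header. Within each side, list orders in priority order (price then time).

After op 1 [order #1] limit_buy(price=100, qty=8): fills=none; bids=[#1:8@100] asks=[-]
After op 2 [order #2] limit_sell(price=101, qty=10): fills=none; bids=[#1:8@100] asks=[#2:10@101]
After op 3 [order #3] limit_buy(price=105, qty=2): fills=#3x#2:2@101; bids=[#1:8@100] asks=[#2:8@101]
After op 4 [order #4] limit_sell(price=101, qty=4): fills=none; bids=[#1:8@100] asks=[#2:8@101 #4:4@101]
After op 5 [order #5] market_buy(qty=2): fills=#5x#2:2@101; bids=[#1:8@100] asks=[#2:6@101 #4:4@101]
After op 6 [order #6] limit_buy(price=105, qty=3): fills=#6x#2:3@101; bids=[#1:8@100] asks=[#2:3@101 #4:4@101]
After op 7 [order #7] market_sell(qty=8): fills=#1x#7:8@100; bids=[-] asks=[#2:3@101 #4:4@101]

Answer: BIDS (highest first):
  (empty)
ASKS (lowest first):
  #2: 3@101
  #4: 4@101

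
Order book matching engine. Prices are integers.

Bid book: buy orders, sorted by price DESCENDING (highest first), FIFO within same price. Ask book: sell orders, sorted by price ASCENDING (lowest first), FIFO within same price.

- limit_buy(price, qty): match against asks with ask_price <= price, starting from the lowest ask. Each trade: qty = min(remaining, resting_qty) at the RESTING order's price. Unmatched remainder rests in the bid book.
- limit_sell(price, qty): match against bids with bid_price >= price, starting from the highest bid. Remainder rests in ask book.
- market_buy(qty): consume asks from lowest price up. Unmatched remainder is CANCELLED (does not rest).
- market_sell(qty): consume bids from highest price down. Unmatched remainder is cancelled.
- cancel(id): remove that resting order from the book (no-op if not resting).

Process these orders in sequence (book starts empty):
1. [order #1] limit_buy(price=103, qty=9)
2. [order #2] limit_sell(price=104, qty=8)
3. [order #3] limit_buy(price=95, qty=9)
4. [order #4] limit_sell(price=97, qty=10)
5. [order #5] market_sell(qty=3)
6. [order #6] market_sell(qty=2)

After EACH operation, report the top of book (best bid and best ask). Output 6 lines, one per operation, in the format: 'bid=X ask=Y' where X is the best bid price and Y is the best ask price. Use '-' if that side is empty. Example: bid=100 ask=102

After op 1 [order #1] limit_buy(price=103, qty=9): fills=none; bids=[#1:9@103] asks=[-]
After op 2 [order #2] limit_sell(price=104, qty=8): fills=none; bids=[#1:9@103] asks=[#2:8@104]
After op 3 [order #3] limit_buy(price=95, qty=9): fills=none; bids=[#1:9@103 #3:9@95] asks=[#2:8@104]
After op 4 [order #4] limit_sell(price=97, qty=10): fills=#1x#4:9@103; bids=[#3:9@95] asks=[#4:1@97 #2:8@104]
After op 5 [order #5] market_sell(qty=3): fills=#3x#5:3@95; bids=[#3:6@95] asks=[#4:1@97 #2:8@104]
After op 6 [order #6] market_sell(qty=2): fills=#3x#6:2@95; bids=[#3:4@95] asks=[#4:1@97 #2:8@104]

Answer: bid=103 ask=-
bid=103 ask=104
bid=103 ask=104
bid=95 ask=97
bid=95 ask=97
bid=95 ask=97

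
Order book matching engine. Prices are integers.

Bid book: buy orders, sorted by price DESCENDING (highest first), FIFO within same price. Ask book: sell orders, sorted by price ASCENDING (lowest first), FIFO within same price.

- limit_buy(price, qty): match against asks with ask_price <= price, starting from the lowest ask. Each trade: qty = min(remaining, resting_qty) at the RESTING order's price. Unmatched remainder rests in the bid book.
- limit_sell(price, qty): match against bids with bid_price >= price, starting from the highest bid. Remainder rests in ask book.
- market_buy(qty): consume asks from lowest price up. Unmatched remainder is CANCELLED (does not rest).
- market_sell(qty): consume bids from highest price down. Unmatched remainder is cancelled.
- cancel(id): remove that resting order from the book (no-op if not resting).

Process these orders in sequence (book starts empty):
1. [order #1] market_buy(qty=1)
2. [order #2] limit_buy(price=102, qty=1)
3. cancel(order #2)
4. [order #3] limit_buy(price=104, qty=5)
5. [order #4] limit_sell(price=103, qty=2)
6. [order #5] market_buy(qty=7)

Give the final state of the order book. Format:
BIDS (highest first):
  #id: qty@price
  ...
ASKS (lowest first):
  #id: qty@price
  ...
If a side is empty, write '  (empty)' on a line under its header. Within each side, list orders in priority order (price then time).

After op 1 [order #1] market_buy(qty=1): fills=none; bids=[-] asks=[-]
After op 2 [order #2] limit_buy(price=102, qty=1): fills=none; bids=[#2:1@102] asks=[-]
After op 3 cancel(order #2): fills=none; bids=[-] asks=[-]
After op 4 [order #3] limit_buy(price=104, qty=5): fills=none; bids=[#3:5@104] asks=[-]
After op 5 [order #4] limit_sell(price=103, qty=2): fills=#3x#4:2@104; bids=[#3:3@104] asks=[-]
After op 6 [order #5] market_buy(qty=7): fills=none; bids=[#3:3@104] asks=[-]

Answer: BIDS (highest first):
  #3: 3@104
ASKS (lowest first):
  (empty)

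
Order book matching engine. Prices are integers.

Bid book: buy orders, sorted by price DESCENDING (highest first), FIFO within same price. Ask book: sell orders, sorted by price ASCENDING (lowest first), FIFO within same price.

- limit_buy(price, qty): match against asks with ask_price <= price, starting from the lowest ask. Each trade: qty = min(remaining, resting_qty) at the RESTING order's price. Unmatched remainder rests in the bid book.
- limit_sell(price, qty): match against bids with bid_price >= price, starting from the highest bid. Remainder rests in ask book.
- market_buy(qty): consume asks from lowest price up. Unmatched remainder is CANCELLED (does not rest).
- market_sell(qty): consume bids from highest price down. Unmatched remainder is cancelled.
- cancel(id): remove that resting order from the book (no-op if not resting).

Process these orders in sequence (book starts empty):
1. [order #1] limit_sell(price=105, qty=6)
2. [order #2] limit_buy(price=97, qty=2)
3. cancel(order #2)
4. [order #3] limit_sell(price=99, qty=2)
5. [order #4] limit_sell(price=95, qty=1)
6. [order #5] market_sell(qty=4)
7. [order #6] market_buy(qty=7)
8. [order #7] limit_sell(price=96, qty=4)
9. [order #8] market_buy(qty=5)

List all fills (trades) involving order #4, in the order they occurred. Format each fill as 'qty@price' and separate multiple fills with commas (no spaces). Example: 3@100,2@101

After op 1 [order #1] limit_sell(price=105, qty=6): fills=none; bids=[-] asks=[#1:6@105]
After op 2 [order #2] limit_buy(price=97, qty=2): fills=none; bids=[#2:2@97] asks=[#1:6@105]
After op 3 cancel(order #2): fills=none; bids=[-] asks=[#1:6@105]
After op 4 [order #3] limit_sell(price=99, qty=2): fills=none; bids=[-] asks=[#3:2@99 #1:6@105]
After op 5 [order #4] limit_sell(price=95, qty=1): fills=none; bids=[-] asks=[#4:1@95 #3:2@99 #1:6@105]
After op 6 [order #5] market_sell(qty=4): fills=none; bids=[-] asks=[#4:1@95 #3:2@99 #1:6@105]
After op 7 [order #6] market_buy(qty=7): fills=#6x#4:1@95 #6x#3:2@99 #6x#1:4@105; bids=[-] asks=[#1:2@105]
After op 8 [order #7] limit_sell(price=96, qty=4): fills=none; bids=[-] asks=[#7:4@96 #1:2@105]
After op 9 [order #8] market_buy(qty=5): fills=#8x#7:4@96 #8x#1:1@105; bids=[-] asks=[#1:1@105]

Answer: 1@95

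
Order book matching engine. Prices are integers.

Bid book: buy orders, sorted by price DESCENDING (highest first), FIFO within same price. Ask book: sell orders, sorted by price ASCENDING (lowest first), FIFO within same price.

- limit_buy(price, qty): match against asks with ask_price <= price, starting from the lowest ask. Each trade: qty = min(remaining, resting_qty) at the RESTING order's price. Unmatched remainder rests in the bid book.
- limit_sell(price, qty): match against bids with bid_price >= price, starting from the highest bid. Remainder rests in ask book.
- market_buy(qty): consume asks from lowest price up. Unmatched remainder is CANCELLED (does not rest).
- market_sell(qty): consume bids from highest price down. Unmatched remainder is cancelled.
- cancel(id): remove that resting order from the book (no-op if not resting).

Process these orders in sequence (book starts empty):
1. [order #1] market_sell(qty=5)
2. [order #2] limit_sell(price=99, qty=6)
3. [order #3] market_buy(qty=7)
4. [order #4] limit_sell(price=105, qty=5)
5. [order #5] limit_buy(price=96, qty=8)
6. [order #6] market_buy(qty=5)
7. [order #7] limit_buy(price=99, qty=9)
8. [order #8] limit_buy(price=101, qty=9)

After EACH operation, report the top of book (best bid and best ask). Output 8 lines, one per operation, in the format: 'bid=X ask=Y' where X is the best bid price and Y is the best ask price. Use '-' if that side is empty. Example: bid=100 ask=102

Answer: bid=- ask=-
bid=- ask=99
bid=- ask=-
bid=- ask=105
bid=96 ask=105
bid=96 ask=-
bid=99 ask=-
bid=101 ask=-

Derivation:
After op 1 [order #1] market_sell(qty=5): fills=none; bids=[-] asks=[-]
After op 2 [order #2] limit_sell(price=99, qty=6): fills=none; bids=[-] asks=[#2:6@99]
After op 3 [order #3] market_buy(qty=7): fills=#3x#2:6@99; bids=[-] asks=[-]
After op 4 [order #4] limit_sell(price=105, qty=5): fills=none; bids=[-] asks=[#4:5@105]
After op 5 [order #5] limit_buy(price=96, qty=8): fills=none; bids=[#5:8@96] asks=[#4:5@105]
After op 6 [order #6] market_buy(qty=5): fills=#6x#4:5@105; bids=[#5:8@96] asks=[-]
After op 7 [order #7] limit_buy(price=99, qty=9): fills=none; bids=[#7:9@99 #5:8@96] asks=[-]
After op 8 [order #8] limit_buy(price=101, qty=9): fills=none; bids=[#8:9@101 #7:9@99 #5:8@96] asks=[-]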